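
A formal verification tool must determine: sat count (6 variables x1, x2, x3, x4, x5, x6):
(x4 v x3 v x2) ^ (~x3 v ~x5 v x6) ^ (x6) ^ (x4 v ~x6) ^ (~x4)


CNF with 5 clauses over 6 vars (64 assignments).
An assignment satisfies CNF iff every clause has >=1 true literal.
Check each row (bits = x1,x2,x3,x4,x5,x6; clause T/F shown):
  row 0 [000000]: clauses=FTFTT -> 0
  row 1 [000001]: clauses=FTTFT -> 0
  row 2 [000010]: clauses=FTFTT -> 0
  row 3 [000011]: clauses=FTTFT -> 0
  row 4 [000100]: clauses=TTFTF -> 0
  (every remaining row is evaluated the same way; all 64 results are listed next)
Full result column, 8 rows per line (x1,x2,x3 fixed per line; x4,x5,x6 runs 000..111 left to right):
  rows 0-7 [x1,x2,x3=000]: 00000000  (ones: 0)
  rows 8-15 [x1,x2,x3=001]: 00000000  (ones: 0)
  rows 16-23 [x1,x2,x3=010]: 00000000  (ones: 0)
  rows 24-31 [x1,x2,x3=011]: 00000000  (ones: 0)
  rows 32-39 [x1,x2,x3=100]: 00000000  (ones: 0)
  rows 40-47 [x1,x2,x3=101]: 00000000  (ones: 0)
  rows 48-55 [x1,x2,x3=110]: 00000000  (ones: 0)
  rows 56-63 [x1,x2,x3=111]: 00000000  (ones: 0)
Satisfying assignments = 0+0+0+0+0+0+0+0 = 0

0


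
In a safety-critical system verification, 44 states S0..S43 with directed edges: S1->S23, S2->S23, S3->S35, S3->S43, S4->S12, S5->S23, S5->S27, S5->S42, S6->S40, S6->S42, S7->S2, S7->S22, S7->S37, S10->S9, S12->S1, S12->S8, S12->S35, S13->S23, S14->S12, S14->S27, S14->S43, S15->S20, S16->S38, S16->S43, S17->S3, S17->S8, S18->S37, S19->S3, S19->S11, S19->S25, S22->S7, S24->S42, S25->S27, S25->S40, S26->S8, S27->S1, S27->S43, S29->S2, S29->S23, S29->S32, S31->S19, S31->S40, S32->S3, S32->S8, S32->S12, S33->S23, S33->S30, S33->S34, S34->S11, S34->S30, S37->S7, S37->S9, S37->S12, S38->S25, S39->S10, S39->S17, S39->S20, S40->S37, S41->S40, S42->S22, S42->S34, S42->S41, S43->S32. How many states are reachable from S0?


BFS from S0:
  layer 0: {S0}
Reachable set: {S0}
Count = 1

1


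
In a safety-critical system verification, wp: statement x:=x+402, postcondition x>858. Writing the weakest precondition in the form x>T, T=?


Formula: wp(x:=E, P) = P[E/x] (substitute E for x in postcondition)
Step 1: Postcondition: x>858
Step 2: Substitute x+402 for x: x+402>858
Step 3: Solve for x: x > 858-402 = 456

456


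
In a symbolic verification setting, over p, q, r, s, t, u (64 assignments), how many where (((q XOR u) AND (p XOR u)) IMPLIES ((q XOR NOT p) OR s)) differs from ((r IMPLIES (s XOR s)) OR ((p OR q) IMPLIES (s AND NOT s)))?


F1 = (((q XOR u) AND (p XOR u)) IMPLIES ((q XOR NOT p) OR s))
F2 = ((r IMPLIES (s XOR s)) OR ((p OR q) IMPLIES (s AND NOT s)))
Evaluate both on each of 64 rows (bits = p,q,r,s,t,u):
  row 0 [000000]: F1=1 F2=1 -> 0
  row 1 [000001]: F1=1 F2=1 -> 0
  row 2 [000010]: F1=1 F2=1 -> 0
  row 3 [000011]: F1=1 F2=1 -> 0
  row 4 [000100]: F1=1 F2=1 -> 0
  (every remaining row is evaluated the same way; all 64 results are listed next)
Full result column, 8 rows per line (p,q,r fixed per line; s,t,u runs 000..111 left to right):
  rows 0-7 [p,q,r=000]: 00000000  (ones: 0)
  rows 8-15 [p,q,r=001]: 00000000  (ones: 0)
  rows 16-23 [p,q,r=010]: 00000000  (ones: 0)
  rows 24-31 [p,q,r=011]: 11111111  (ones: 8)
  rows 32-39 [p,q,r=100]: 00000000  (ones: 0)
  rows 40-47 [p,q,r=101]: 11111111  (ones: 8)
  rows 48-55 [p,q,r=110]: 00000000  (ones: 0)
  rows 56-63 [p,q,r=111]: 11111111  (ones: 8)
Disagreements = 0+0+0+8+0+8+0+8 = 24

24


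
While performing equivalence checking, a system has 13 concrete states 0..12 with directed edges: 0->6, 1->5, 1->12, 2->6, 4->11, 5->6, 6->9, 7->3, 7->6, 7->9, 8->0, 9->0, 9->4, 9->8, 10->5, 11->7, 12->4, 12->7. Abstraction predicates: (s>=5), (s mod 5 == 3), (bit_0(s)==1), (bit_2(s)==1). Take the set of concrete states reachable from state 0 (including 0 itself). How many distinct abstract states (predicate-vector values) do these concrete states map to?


BFS from 0:
Concrete reachable: {0, 3, 4, 6, 7, 8, 9, 11}
Abstract via predicates (s>=5), (s mod 5 == 3), (bit_0(s)==1), (bit_2(s)==1):
  (0,0,0,0) <- {0}
  (0,0,0,1) <- {4}
  (0,1,1,0) <- {3}
  (1,0,0,1) <- {6}
  (1,0,1,0) <- {9, 11}
  (1,0,1,1) <- {7}
  (1,1,0,0) <- {8}
Distinct abstract states = 7

7


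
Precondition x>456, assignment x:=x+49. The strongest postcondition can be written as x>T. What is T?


Formula: sp(P, x:=E) = exists old_x. (x = E[old_x/x]) AND P[old_x/x] (old_x is the value of x before the assignment; eliminate old_x by solving x = E[old_x/x] for old_x)
Step 1: Precondition P: x>456, i.e. old_x > 456
Step 2: Assignment gives x = old_x + 49, so old_x = x - 49
Step 3: Substitute into P: x - 49 > 456
Step 4: Simplify: x > 456+49 = 505

505


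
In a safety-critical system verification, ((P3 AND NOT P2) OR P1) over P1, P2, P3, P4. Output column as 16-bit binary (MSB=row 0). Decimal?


Formula: ((P3 AND NOT P2) OR P1) over P1, P2, P3, P4 (16 rows)
Evaluate each row (bits = P1,P2,P3,P4, MSB first):
  row 0 [0000]: ((0 AND NOT 0) OR 0) -> 0
  row 1 [0001]: ((0 AND NOT 0) OR 0) -> 0
  row 2 [0010]: ((1 AND NOT 0) OR 0) -> 1
  row 3 [0011]: ((1 AND NOT 0) OR 0) -> 1
  row 4 [0100]: ((0 AND NOT 1) OR 0) -> 0
  row 5 [0101]: ((0 AND NOT 1) OR 0) -> 0
  row 6 [0110]: ((1 AND NOT 1) OR 0) -> 0
  row 7 [0111]: ((1 AND NOT 1) OR 0) -> 0
  row 8 [1000]: ((0 AND NOT 0) OR 1) -> 1
  row 9 [1001]: ((0 AND NOT 0) OR 1) -> 1
  row 10 [1010]: ((1 AND NOT 0) OR 1) -> 1
  row 11 [1011]: ((1 AND NOT 0) OR 1) -> 1
  row 12 [1100]: ((0 AND NOT 1) OR 1) -> 1
  row 13 [1101]: ((0 AND NOT 1) OR 1) -> 1
  row 14 [1110]: ((1 AND NOT 1) OR 1) -> 1
  row 15 [1111]: ((1 AND NOT 1) OR 1) -> 1
Full result column, 4 rows per line (P1,P2 fixed per line; P3,P4 runs 00..11 left to right):
  rows 0-3 [P1,P2=00]: 0011  = hex 3
  rows 4-7 [P1,P2=01]: 0000  = hex 0
  rows 8-11 [P1,P2=10]: 1111  = hex F
  rows 12-15 [P1,P2=11]: 1111  = hex F
Output column (row 0 .. row 15) = 0011000011111111
Output column grouped in 4s = 0011 0000 1111 1111 = 0x30FF
Convert to decimal digit by digit (value = value*16 + digit):
  3 -> 3
  3*16 + 0 = 48
  48*16 + 15 (F) = 783
  783*16 + 15 (F) = 12543
Decimal = 12543

12543


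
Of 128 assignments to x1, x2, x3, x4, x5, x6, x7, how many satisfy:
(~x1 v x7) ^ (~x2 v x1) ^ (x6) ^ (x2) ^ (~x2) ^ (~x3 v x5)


CNF with 6 clauses over 7 vars (128 assignments).
An assignment satisfies CNF iff every clause has >=1 true literal.
Check each row (bits = x1,x2,x3,x4,x5,x6,x7; clause T/F shown):
  row 0 [0000000]: clauses=TTFFTT -> 0
  row 1 [0000001]: clauses=TTFFTT -> 0
  row 2 [0000010]: clauses=TTTFTT -> 0
  row 3 [0000011]: clauses=TTTFTT -> 0
  row 4 [0000100]: clauses=TTFFTT -> 0
  (every remaining row is evaluated the same way; all 128 results are listed next)
Full result column, 8 rows per line (x1,x2,x3,x4 fixed per line; x5,x6,x7 runs 000..111 left to right):
  rows 0-7 [x1,x2,x3,x4=0000]: 00000000  (ones: 0)
  rows 8-15 [x1,x2,x3,x4=0001]: 00000000  (ones: 0)
  rows 16-23 [x1,x2,x3,x4=0010]: 00000000  (ones: 0)
  rows 24-31 [x1,x2,x3,x4=0011]: 00000000  (ones: 0)
  rows 32-39 [x1,x2,x3,x4=0100]: 00000000  (ones: 0)
  rows 40-47 [x1,x2,x3,x4=0101]: 00000000  (ones: 0)
  rows 48-55 [x1,x2,x3,x4=0110]: 00000000  (ones: 0)
  rows 56-63 [x1,x2,x3,x4=0111]: 00000000  (ones: 0)
  rows 64-71 [x1,x2,x3,x4=1000]: 00000000  (ones: 0)
  rows 72-79 [x1,x2,x3,x4=1001]: 00000000  (ones: 0)
  rows 80-87 [x1,x2,x3,x4=1010]: 00000000  (ones: 0)
  rows 88-95 [x1,x2,x3,x4=1011]: 00000000  (ones: 0)
  rows 96-103 [x1,x2,x3,x4=1100]: 00000000  (ones: 0)
  rows 104-111 [x1,x2,x3,x4=1101]: 00000000  (ones: 0)
  rows 112-119 [x1,x2,x3,x4=1110]: 00000000  (ones: 0)
  rows 120-127 [x1,x2,x3,x4=1111]: 00000000  (ones: 0)
Satisfying assignments = 0+0+0+0+0+0+0+0+0+0+0+0+0+0+0+0 = 0

0


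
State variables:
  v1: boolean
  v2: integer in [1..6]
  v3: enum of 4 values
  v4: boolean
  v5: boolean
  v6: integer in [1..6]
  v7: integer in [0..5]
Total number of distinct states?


State space = product of domain sizes of all variables.
Domain sizes:
  v1 (boolean): 2
  v2 (integer in [1..6]): 6
  v3 (enum of 4 values): 4
  v4 (boolean): 2
  v5 (boolean): 2
  v6 (integer in [1..6]): 6
  v7 (integer in [0..5]): 6
Product = 2 * 6 * 4 * 2 * 2 * 6 * 6 = 6912

6912


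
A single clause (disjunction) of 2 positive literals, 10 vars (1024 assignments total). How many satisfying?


Step 1: Total=2^10=1024
Step 2: Unsat when all 2 false: 2^8=256
Step 3: Sat=1024-256=768

768


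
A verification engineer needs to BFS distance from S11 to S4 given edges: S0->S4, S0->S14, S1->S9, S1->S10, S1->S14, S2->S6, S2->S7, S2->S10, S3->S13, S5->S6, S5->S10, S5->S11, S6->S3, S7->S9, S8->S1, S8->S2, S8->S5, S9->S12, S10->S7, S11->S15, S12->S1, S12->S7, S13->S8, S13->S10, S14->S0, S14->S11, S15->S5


BFS layer-by-layer from S11:
  dist 0: {S11}
  dist 1: {S15}
  dist 2: {S5}
  dist 3: {S6, S10}
  dist 4: {S3, S7}
  dist 5: {S9, S13}
  dist 6: {S8, S12}
  dist 7: {S1, S2}
  dist 8: {S14}
  dist 9: {S0}
  dist 10: {S4}
  -> S4 reached at distance 10
Shortest path length = 10

10


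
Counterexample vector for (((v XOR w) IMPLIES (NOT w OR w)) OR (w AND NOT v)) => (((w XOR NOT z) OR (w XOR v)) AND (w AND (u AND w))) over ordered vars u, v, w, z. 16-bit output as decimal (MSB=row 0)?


F1 = (((v XOR w) IMPLIES (NOT w OR w)) OR (w AND NOT v))
F2 = (((w XOR NOT z) OR (w XOR v)) AND (w AND (u AND w)))
Counterexample to F1=>F2 is where F1=1 and F2=0.
Evaluate each row (bits = u,v,w,z, MSB first):
  row 0 [0000]: F1=1 F2=0 -> F1&~F2 -> 1
  row 1 [0001]: F1=1 F2=0 -> F1&~F2 -> 1
  row 2 [0010]: F1=1 F2=0 -> F1&~F2 -> 1
  row 3 [0011]: F1=1 F2=0 -> F1&~F2 -> 1
  row 4 [0100]: F1=1 F2=0 -> F1&~F2 -> 1
  row 5 [0101]: F1=1 F2=0 -> F1&~F2 -> 1
  row 6 [0110]: F1=1 F2=0 -> F1&~F2 -> 1
  row 7 [0111]: F1=1 F2=0 -> F1&~F2 -> 1
  row 8 [1000]: F1=1 F2=0 -> F1&~F2 -> 1
  row 9 [1001]: F1=1 F2=0 -> F1&~F2 -> 1
  row 10 [1010]: F1=1 F2=1 -> F1&~F2 -> 0
  row 11 [1011]: F1=1 F2=1 -> F1&~F2 -> 0
  row 12 [1100]: F1=1 F2=0 -> F1&~F2 -> 1
  row 13 [1101]: F1=1 F2=0 -> F1&~F2 -> 1
  row 14 [1110]: F1=1 F2=0 -> F1&~F2 -> 1
  row 15 [1111]: F1=1 F2=1 -> F1&~F2 -> 0
Full result column, 4 rows per line (u,v fixed per line; w,z runs 00..11 left to right):
  rows 0-3 [u,v=00]: 1111  = hex F
  rows 4-7 [u,v=01]: 1111  = hex F
  rows 8-11 [u,v=10]: 1100  = hex C
  rows 12-15 [u,v=11]: 1110  = hex E
Counterexample vector (row 0 .. row 15) = 1111111111001110
Output column grouped in 4s = 1111 1111 1100 1110 = 0xFFCE
Convert to decimal digit by digit (value = value*16 + digit):
  F -> 15
  15*16 + 15 (F) = 255
  255*16 + 12 (C) = 4092
  4092*16 + 14 (E) = 65486
Decimal = 65486

65486


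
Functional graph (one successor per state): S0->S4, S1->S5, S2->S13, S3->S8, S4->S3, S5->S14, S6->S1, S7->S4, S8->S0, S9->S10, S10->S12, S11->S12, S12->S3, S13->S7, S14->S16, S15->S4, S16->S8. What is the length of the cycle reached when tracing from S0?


Trace from S0 until a state repeats:
  S0 -> S4 -> S3 -> S8 -> S0
S0 first seen at step 0, revisited at step 4.
Cycle length = 4 - 0 = 4

4


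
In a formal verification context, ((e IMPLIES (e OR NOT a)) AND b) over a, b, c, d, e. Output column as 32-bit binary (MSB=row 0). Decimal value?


Formula: ((e IMPLIES (e OR NOT a)) AND b) over a, b, c, d, e (32 rows)
Evaluate each row (bits = a,b,c,d,e, MSB first):
  row 0 [00000]: ((0 IMPLIES (0 OR NOT 0)) AND 0) -> 0
  row 1 [00001]: ((1 IMPLIES (1 OR NOT 0)) AND 0) -> 0
  row 2 [00010]: ((0 IMPLIES (0 OR NOT 0)) AND 0) -> 0
  row 3 [00011]: ((1 IMPLIES (1 OR NOT 0)) AND 0) -> 0
  row 4 [00100]: ((0 IMPLIES (0 OR NOT 0)) AND 0) -> 0
  row 5 [00101]: ((1 IMPLIES (1 OR NOT 0)) AND 0) -> 0
  row 6 [00110]: ((0 IMPLIES (0 OR NOT 0)) AND 0) -> 0
  row 7 [00111]: ((1 IMPLIES (1 OR NOT 0)) AND 0) -> 0
  row 8 [01000]: ((0 IMPLIES (0 OR NOT 0)) AND 1) -> 1
  row 9 [01001]: ((1 IMPLIES (1 OR NOT 0)) AND 1) -> 1
  row 10 [01010]: ((0 IMPLIES (0 OR NOT 0)) AND 1) -> 1
  row 11 [01011]: ((1 IMPLIES (1 OR NOT 0)) AND 1) -> 1
  row 12 [01100]: ((0 IMPLIES (0 OR NOT 0)) AND 1) -> 1
  row 13 [01101]: ((1 IMPLIES (1 OR NOT 0)) AND 1) -> 1
  row 14 [01110]: ((0 IMPLIES (0 OR NOT 0)) AND 1) -> 1
  row 15 [01111]: ((1 IMPLIES (1 OR NOT 0)) AND 1) -> 1
  row 16 [10000]: ((0 IMPLIES (0 OR NOT 1)) AND 0) -> 0
  row 17 [10001]: ((1 IMPLIES (1 OR NOT 1)) AND 0) -> 0
  row 18 [10010]: ((0 IMPLIES (0 OR NOT 1)) AND 0) -> 0
  row 19 [10011]: ((1 IMPLIES (1 OR NOT 1)) AND 0) -> 0
  row 20 [10100]: ((0 IMPLIES (0 OR NOT 1)) AND 0) -> 0
  row 21 [10101]: ((1 IMPLIES (1 OR NOT 1)) AND 0) -> 0
  row 22 [10110]: ((0 IMPLIES (0 OR NOT 1)) AND 0) -> 0
  row 23 [10111]: ((1 IMPLIES (1 OR NOT 1)) AND 0) -> 0
  row 24 [11000]: ((0 IMPLIES (0 OR NOT 1)) AND 1) -> 1
  row 25 [11001]: ((1 IMPLIES (1 OR NOT 1)) AND 1) -> 1
  row 26 [11010]: ((0 IMPLIES (0 OR NOT 1)) AND 1) -> 1
  row 27 [11011]: ((1 IMPLIES (1 OR NOT 1)) AND 1) -> 1
  row 28 [11100]: ((0 IMPLIES (0 OR NOT 1)) AND 1) -> 1
  row 29 [11101]: ((1 IMPLIES (1 OR NOT 1)) AND 1) -> 1
  row 30 [11110]: ((0 IMPLIES (0 OR NOT 1)) AND 1) -> 1
  row 31 [11111]: ((1 IMPLIES (1 OR NOT 1)) AND 1) -> 1
Full result column, 4 rows per line (a,b,c fixed per line; d,e runs 00..11 left to right):
  rows 0-3 [a,b,c=000]: 0000  = hex 0
  rows 4-7 [a,b,c=001]: 0000  = hex 0
  rows 8-11 [a,b,c=010]: 1111  = hex F
  rows 12-15 [a,b,c=011]: 1111  = hex F
  rows 16-19 [a,b,c=100]: 0000  = hex 0
  rows 20-23 [a,b,c=101]: 0000  = hex 0
  rows 24-27 [a,b,c=110]: 1111  = hex F
  rows 28-31 [a,b,c=111]: 1111  = hex F
Output column (row 0 .. row 31) = 00000000111111110000000011111111
Output column grouped in 4s = 0000 0000 1111 1111 0000 0000 1111 1111 = 0x00FF00FF
Convert to decimal digit by digit (value = value*16 + digit):
  0 -> 0
  0*16 + 0 = 0
  0*16 + 15 (F) = 15
  15*16 + 15 (F) = 255
  255*16 + 0 = 4080
  4080*16 + 0 = 65280
  65280*16 + 15 (F) = 1044495
  1044495*16 + 15 (F) = 16711935
Decimal = 16711935

16711935


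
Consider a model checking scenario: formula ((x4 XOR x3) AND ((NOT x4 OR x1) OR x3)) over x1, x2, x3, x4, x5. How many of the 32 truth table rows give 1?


Formula: ((x4 XOR x3) AND ((NOT x4 OR x1) OR x3)) over 5 vars (32 rows)
Evaluate each row (x1, x2, x3, x4, x5 as bits, MSB first):
  row 0 [00000]: ((0 XOR 0) AND ((NOT 0 OR 0) OR 0)) -> 0
  row 1 [00001]: ((0 XOR 0) AND ((NOT 0 OR 0) OR 0)) -> 0
  row 2 [00010]: ((1 XOR 0) AND ((NOT 1 OR 0) OR 0)) -> 0
  row 3 [00011]: ((1 XOR 0) AND ((NOT 1 OR 0) OR 0)) -> 0
  row 4 [00100]: ((0 XOR 1) AND ((NOT 0 OR 0) OR 1)) -> 1
  row 5 [00101]: ((0 XOR 1) AND ((NOT 0 OR 0) OR 1)) -> 1
  row 6 [00110]: ((1 XOR 1) AND ((NOT 1 OR 0) OR 1)) -> 0
  row 7 [00111]: ((1 XOR 1) AND ((NOT 1 OR 0) OR 1)) -> 0
  row 8 [01000]: ((0 XOR 0) AND ((NOT 0 OR 0) OR 0)) -> 0
  row 9 [01001]: ((0 XOR 0) AND ((NOT 0 OR 0) OR 0)) -> 0
  row 10 [01010]: ((1 XOR 0) AND ((NOT 1 OR 0) OR 0)) -> 0
  row 11 [01011]: ((1 XOR 0) AND ((NOT 1 OR 0) OR 0)) -> 0
  row 12 [01100]: ((0 XOR 1) AND ((NOT 0 OR 0) OR 1)) -> 1
  row 13 [01101]: ((0 XOR 1) AND ((NOT 0 OR 0) OR 1)) -> 1
  row 14 [01110]: ((1 XOR 1) AND ((NOT 1 OR 0) OR 1)) -> 0
  row 15 [01111]: ((1 XOR 1) AND ((NOT 1 OR 0) OR 1)) -> 0
  row 16 [10000]: ((0 XOR 0) AND ((NOT 0 OR 1) OR 0)) -> 0
  row 17 [10001]: ((0 XOR 0) AND ((NOT 0 OR 1) OR 0)) -> 0
  row 18 [10010]: ((1 XOR 0) AND ((NOT 1 OR 1) OR 0)) -> 1
  row 19 [10011]: ((1 XOR 0) AND ((NOT 1 OR 1) OR 0)) -> 1
  row 20 [10100]: ((0 XOR 1) AND ((NOT 0 OR 1) OR 1)) -> 1
  row 21 [10101]: ((0 XOR 1) AND ((NOT 0 OR 1) OR 1)) -> 1
  row 22 [10110]: ((1 XOR 1) AND ((NOT 1 OR 1) OR 1)) -> 0
  row 23 [10111]: ((1 XOR 1) AND ((NOT 1 OR 1) OR 1)) -> 0
  row 24 [11000]: ((0 XOR 0) AND ((NOT 0 OR 1) OR 0)) -> 0
  row 25 [11001]: ((0 XOR 0) AND ((NOT 0 OR 1) OR 0)) -> 0
  row 26 [11010]: ((1 XOR 0) AND ((NOT 1 OR 1) OR 0)) -> 1
  row 27 [11011]: ((1 XOR 0) AND ((NOT 1 OR 1) OR 0)) -> 1
  row 28 [11100]: ((0 XOR 1) AND ((NOT 0 OR 1) OR 1)) -> 1
  row 29 [11101]: ((0 XOR 1) AND ((NOT 0 OR 1) OR 1)) -> 1
  row 30 [11110]: ((1 XOR 1) AND ((NOT 1 OR 1) OR 1)) -> 0
  row 31 [11111]: ((1 XOR 1) AND ((NOT 1 OR 1) OR 1)) -> 0
Full result column, 8 rows per line (x1,x2 fixed per line; x3,x4,x5 runs 000..111 left to right):
  rows 0-7 [x1,x2=00]: 00001100  (ones: 2)
  rows 8-15 [x1,x2=01]: 00001100  (ones: 2)
  rows 16-23 [x1,x2=10]: 00111100  (ones: 4)
  rows 24-31 [x1,x2=11]: 00111100  (ones: 4)
Count of 1-rows = 2+2+4+4 = 12

12


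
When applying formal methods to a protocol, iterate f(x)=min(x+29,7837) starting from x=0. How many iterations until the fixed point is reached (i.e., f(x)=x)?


Step 1: x=0, cap=7837, increment=29
Step 2: x grows by 29 each step until capped at 7837; fixed point is x=7837
Step 3: iterations = ceil(7837/29) = 271

271


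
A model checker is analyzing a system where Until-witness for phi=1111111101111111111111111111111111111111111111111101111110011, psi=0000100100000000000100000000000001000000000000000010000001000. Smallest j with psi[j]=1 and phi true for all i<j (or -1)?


(phi U psi) at 0: need smallest j with psi[j]=1 and phi[i]=1 for all i in [0,j).
Scan from step 0:
  step 0: phi=1, psi=0 -> continue
  step 1: phi=1, psi=0 -> continue
  step 2: phi=1, psi=0 -> continue
  step 3: phi=1, psi=0 -> continue
  step 4: psi=1 and phi held for [0,4) -> witness found
Witness step = 4

4


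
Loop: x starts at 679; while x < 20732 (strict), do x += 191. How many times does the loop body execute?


Step 1: x goes from 679 toward 20732 by 191; the body runs while x<20732, so iterations = ceil((bound-start)/step)
Step 2: Distance=20053
Step 3: ceil(20053/191)=105

105


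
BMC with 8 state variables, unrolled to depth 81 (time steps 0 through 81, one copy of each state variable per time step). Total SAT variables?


BMC unrolls to depth k, creating one copy of each state var for steps 0..k.
Step count = 81 + 1 = 82 (steps 0 through 81)
Vars per step = 8
Total = 8 * 82 = 656

656


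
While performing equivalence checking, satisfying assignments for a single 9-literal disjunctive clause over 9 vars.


Step 1: Total=2^9=512
Step 2: Unsat when all 9 false: 2^0=1
Step 3: Sat=512-1=511

511


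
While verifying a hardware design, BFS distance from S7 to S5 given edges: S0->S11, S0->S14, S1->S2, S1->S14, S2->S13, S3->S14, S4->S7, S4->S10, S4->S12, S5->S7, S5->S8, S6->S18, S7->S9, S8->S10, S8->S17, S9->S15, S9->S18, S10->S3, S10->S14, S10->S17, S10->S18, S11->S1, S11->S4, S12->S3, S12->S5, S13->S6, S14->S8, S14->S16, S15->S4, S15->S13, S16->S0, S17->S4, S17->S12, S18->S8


BFS layer-by-layer from S7:
  dist 0: {S7}
  dist 1: {S9}
  dist 2: {S15, S18}
  dist 3: {S4, S8, S13}
  dist 4: {S6, S10, S12, S17}
  dist 5: {S3, S5, S14}
  -> S5 reached at distance 5
Shortest path length = 5

5


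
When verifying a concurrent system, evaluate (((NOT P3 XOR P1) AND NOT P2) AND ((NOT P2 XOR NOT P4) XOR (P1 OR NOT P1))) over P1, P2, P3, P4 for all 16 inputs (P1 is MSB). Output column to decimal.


Formula: (((NOT P3 XOR P1) AND NOT P2) AND ((NOT P2 XOR NOT P4) XOR (P1 OR NOT P1))) over P1, P2, P3, P4 (16 rows)
Evaluate each row (bits = P1,P2,P3,P4, MSB first):
  row 0 [0000]: (((NOT 0 XOR 0) AND NOT 0) AND ((NOT 0 XOR NOT 0) XOR (0 OR NOT 0))) -> 1
  row 1 [0001]: (((NOT 0 XOR 0) AND NOT 0) AND ((NOT 0 XOR NOT 1) XOR (0 OR NOT 0))) -> 0
  row 2 [0010]: (((NOT 1 XOR 0) AND NOT 0) AND ((NOT 0 XOR NOT 0) XOR (0 OR NOT 0))) -> 0
  row 3 [0011]: (((NOT 1 XOR 0) AND NOT 0) AND ((NOT 0 XOR NOT 1) XOR (0 OR NOT 0))) -> 0
  row 4 [0100]: (((NOT 0 XOR 0) AND NOT 1) AND ((NOT 1 XOR NOT 0) XOR (0 OR NOT 0))) -> 0
  row 5 [0101]: (((NOT 0 XOR 0) AND NOT 1) AND ((NOT 1 XOR NOT 1) XOR (0 OR NOT 0))) -> 0
  row 6 [0110]: (((NOT 1 XOR 0) AND NOT 1) AND ((NOT 1 XOR NOT 0) XOR (0 OR NOT 0))) -> 0
  row 7 [0111]: (((NOT 1 XOR 0) AND NOT 1) AND ((NOT 1 XOR NOT 1) XOR (0 OR NOT 0))) -> 0
  row 8 [1000]: (((NOT 0 XOR 1) AND NOT 0) AND ((NOT 0 XOR NOT 0) XOR (1 OR NOT 1))) -> 0
  row 9 [1001]: (((NOT 0 XOR 1) AND NOT 0) AND ((NOT 0 XOR NOT 1) XOR (1 OR NOT 1))) -> 0
  row 10 [1010]: (((NOT 1 XOR 1) AND NOT 0) AND ((NOT 0 XOR NOT 0) XOR (1 OR NOT 1))) -> 1
  row 11 [1011]: (((NOT 1 XOR 1) AND NOT 0) AND ((NOT 0 XOR NOT 1) XOR (1 OR NOT 1))) -> 0
  row 12 [1100]: (((NOT 0 XOR 1) AND NOT 1) AND ((NOT 1 XOR NOT 0) XOR (1 OR NOT 1))) -> 0
  row 13 [1101]: (((NOT 0 XOR 1) AND NOT 1) AND ((NOT 1 XOR NOT 1) XOR (1 OR NOT 1))) -> 0
  row 14 [1110]: (((NOT 1 XOR 1) AND NOT 1) AND ((NOT 1 XOR NOT 0) XOR (1 OR NOT 1))) -> 0
  row 15 [1111]: (((NOT 1 XOR 1) AND NOT 1) AND ((NOT 1 XOR NOT 1) XOR (1 OR NOT 1))) -> 0
Full result column, 4 rows per line (P1,P2 fixed per line; P3,P4 runs 00..11 left to right):
  rows 0-3 [P1,P2=00]: 1000  = hex 8
  rows 4-7 [P1,P2=01]: 0000  = hex 0
  rows 8-11 [P1,P2=10]: 0010  = hex 2
  rows 12-15 [P1,P2=11]: 0000  = hex 0
Output column (row 0 .. row 15) = 1000000000100000
Output column grouped in 4s = 1000 0000 0010 0000 = 0x8020
Convert to decimal digit by digit (value = value*16 + digit):
  8 -> 8
  8*16 + 0 = 128
  128*16 + 2 = 2050
  2050*16 + 0 = 32800
Decimal = 32800

32800


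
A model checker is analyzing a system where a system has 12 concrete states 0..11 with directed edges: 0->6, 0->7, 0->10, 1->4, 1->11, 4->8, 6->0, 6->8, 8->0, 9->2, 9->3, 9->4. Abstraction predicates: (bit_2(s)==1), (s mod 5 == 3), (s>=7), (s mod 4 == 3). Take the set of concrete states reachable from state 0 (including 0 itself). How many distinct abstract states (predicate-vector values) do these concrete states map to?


BFS from 0:
Concrete reachable: {0, 6, 7, 8, 10}
Abstract via predicates (bit_2(s)==1), (s mod 5 == 3), (s>=7), (s mod 4 == 3):
  (0,0,0,0) <- {0}
  (0,0,1,0) <- {10}
  (0,1,1,0) <- {8}
  (1,0,0,0) <- {6}
  (1,0,1,1) <- {7}
Distinct abstract states = 5

5


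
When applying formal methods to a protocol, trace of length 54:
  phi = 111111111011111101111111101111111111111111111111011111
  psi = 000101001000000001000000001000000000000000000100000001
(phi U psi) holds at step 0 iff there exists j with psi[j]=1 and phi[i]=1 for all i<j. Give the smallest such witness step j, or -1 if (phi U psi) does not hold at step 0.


(phi U psi) at 0: need smallest j with psi[j]=1 and phi[i]=1 for all i in [0,j).
Scan from step 0:
  step 0: phi=1, psi=0 -> continue
  step 1: phi=1, psi=0 -> continue
  step 2: phi=1, psi=0 -> continue
  step 3: psi=1 and phi held for [0,3) -> witness found
Witness step = 3

3


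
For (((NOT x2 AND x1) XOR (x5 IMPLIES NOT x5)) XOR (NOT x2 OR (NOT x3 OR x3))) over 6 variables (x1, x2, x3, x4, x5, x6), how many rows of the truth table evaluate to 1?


Formula: (((NOT x2 AND x1) XOR (x5 IMPLIES NOT x5)) XOR (NOT x2 OR (NOT x3 OR x3))) over 6 vars (64 rows)
Evaluate each row (x1, x2, x3, x4, x5, x6 as bits, MSB first):
  row 0 [000000]: (((NOT 0 AND 0) XOR (0 IMPLIES NOT 0)) XOR (NOT 0 OR (NOT 0 OR 0))) -> 0
  row 1 [000001]: (((NOT 0 AND 0) XOR (0 IMPLIES NOT 0)) XOR (NOT 0 OR (NOT 0 OR 0))) -> 0
  row 2 [000010]: (((NOT 0 AND 0) XOR (1 IMPLIES NOT 1)) XOR (NOT 0 OR (NOT 0 OR 0))) -> 1
  row 3 [000011]: (((NOT 0 AND 0) XOR (1 IMPLIES NOT 1)) XOR (NOT 0 OR (NOT 0 OR 0))) -> 1
  row 4 [000100]: (((NOT 0 AND 0) XOR (0 IMPLIES NOT 0)) XOR (NOT 0 OR (NOT 0 OR 0))) -> 0
  (every remaining row is evaluated the same way; all 64 results are listed next)
Full result column, 8 rows per line (x1,x2,x3 fixed per line; x4,x5,x6 runs 000..111 left to right):
  rows 0-7 [x1,x2,x3=000]: 00110011  (ones: 4)
  rows 8-15 [x1,x2,x3=001]: 00110011  (ones: 4)
  rows 16-23 [x1,x2,x3=010]: 00110011  (ones: 4)
  rows 24-31 [x1,x2,x3=011]: 00110011  (ones: 4)
  rows 32-39 [x1,x2,x3=100]: 11001100  (ones: 4)
  rows 40-47 [x1,x2,x3=101]: 11001100  (ones: 4)
  rows 48-55 [x1,x2,x3=110]: 00110011  (ones: 4)
  rows 56-63 [x1,x2,x3=111]: 00110011  (ones: 4)
Count of 1-rows = 4+4+4+4+4+4+4+4 = 32

32


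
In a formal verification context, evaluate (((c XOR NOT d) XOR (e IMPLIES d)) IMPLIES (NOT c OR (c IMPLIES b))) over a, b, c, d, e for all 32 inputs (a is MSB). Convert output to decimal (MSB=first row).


Formula: (((c XOR NOT d) XOR (e IMPLIES d)) IMPLIES (NOT c OR (c IMPLIES b))) over a, b, c, d, e (32 rows)
Evaluate each row (bits = a,b,c,d,e, MSB first):
  row 0 [00000]: (((0 XOR NOT 0) XOR (0 IMPLIES 0)) IMPLIES (NOT 0 OR (0 IMPLIES 0))) -> 1
  row 1 [00001]: (((0 XOR NOT 0) XOR (1 IMPLIES 0)) IMPLIES (NOT 0 OR (0 IMPLIES 0))) -> 1
  row 2 [00010]: (((0 XOR NOT 1) XOR (0 IMPLIES 1)) IMPLIES (NOT 0 OR (0 IMPLIES 0))) -> 1
  row 3 [00011]: (((0 XOR NOT 1) XOR (1 IMPLIES 1)) IMPLIES (NOT 0 OR (0 IMPLIES 0))) -> 1
  row 4 [00100]: (((1 XOR NOT 0) XOR (0 IMPLIES 0)) IMPLIES (NOT 1 OR (1 IMPLIES 0))) -> 0
  row 5 [00101]: (((1 XOR NOT 0) XOR (1 IMPLIES 0)) IMPLIES (NOT 1 OR (1 IMPLIES 0))) -> 1
  row 6 [00110]: (((1 XOR NOT 1) XOR (0 IMPLIES 1)) IMPLIES (NOT 1 OR (1 IMPLIES 0))) -> 1
  row 7 [00111]: (((1 XOR NOT 1) XOR (1 IMPLIES 1)) IMPLIES (NOT 1 OR (1 IMPLIES 0))) -> 1
  row 8 [01000]: (((0 XOR NOT 0) XOR (0 IMPLIES 0)) IMPLIES (NOT 0 OR (0 IMPLIES 1))) -> 1
  row 9 [01001]: (((0 XOR NOT 0) XOR (1 IMPLIES 0)) IMPLIES (NOT 0 OR (0 IMPLIES 1))) -> 1
  row 10 [01010]: (((0 XOR NOT 1) XOR (0 IMPLIES 1)) IMPLIES (NOT 0 OR (0 IMPLIES 1))) -> 1
  row 11 [01011]: (((0 XOR NOT 1) XOR (1 IMPLIES 1)) IMPLIES (NOT 0 OR (0 IMPLIES 1))) -> 1
  row 12 [01100]: (((1 XOR NOT 0) XOR (0 IMPLIES 0)) IMPLIES (NOT 1 OR (1 IMPLIES 1))) -> 1
  row 13 [01101]: (((1 XOR NOT 0) XOR (1 IMPLIES 0)) IMPLIES (NOT 1 OR (1 IMPLIES 1))) -> 1
  row 14 [01110]: (((1 XOR NOT 1) XOR (0 IMPLIES 1)) IMPLIES (NOT 1 OR (1 IMPLIES 1))) -> 1
  row 15 [01111]: (((1 XOR NOT 1) XOR (1 IMPLIES 1)) IMPLIES (NOT 1 OR (1 IMPLIES 1))) -> 1
  row 16 [10000]: (((0 XOR NOT 0) XOR (0 IMPLIES 0)) IMPLIES (NOT 0 OR (0 IMPLIES 0))) -> 1
  row 17 [10001]: (((0 XOR NOT 0) XOR (1 IMPLIES 0)) IMPLIES (NOT 0 OR (0 IMPLIES 0))) -> 1
  row 18 [10010]: (((0 XOR NOT 1) XOR (0 IMPLIES 1)) IMPLIES (NOT 0 OR (0 IMPLIES 0))) -> 1
  row 19 [10011]: (((0 XOR NOT 1) XOR (1 IMPLIES 1)) IMPLIES (NOT 0 OR (0 IMPLIES 0))) -> 1
  row 20 [10100]: (((1 XOR NOT 0) XOR (0 IMPLIES 0)) IMPLIES (NOT 1 OR (1 IMPLIES 0))) -> 0
  row 21 [10101]: (((1 XOR NOT 0) XOR (1 IMPLIES 0)) IMPLIES (NOT 1 OR (1 IMPLIES 0))) -> 1
  row 22 [10110]: (((1 XOR NOT 1) XOR (0 IMPLIES 1)) IMPLIES (NOT 1 OR (1 IMPLIES 0))) -> 1
  row 23 [10111]: (((1 XOR NOT 1) XOR (1 IMPLIES 1)) IMPLIES (NOT 1 OR (1 IMPLIES 0))) -> 1
  row 24 [11000]: (((0 XOR NOT 0) XOR (0 IMPLIES 0)) IMPLIES (NOT 0 OR (0 IMPLIES 1))) -> 1
  row 25 [11001]: (((0 XOR NOT 0) XOR (1 IMPLIES 0)) IMPLIES (NOT 0 OR (0 IMPLIES 1))) -> 1
  row 26 [11010]: (((0 XOR NOT 1) XOR (0 IMPLIES 1)) IMPLIES (NOT 0 OR (0 IMPLIES 1))) -> 1
  row 27 [11011]: (((0 XOR NOT 1) XOR (1 IMPLIES 1)) IMPLIES (NOT 0 OR (0 IMPLIES 1))) -> 1
  row 28 [11100]: (((1 XOR NOT 0) XOR (0 IMPLIES 0)) IMPLIES (NOT 1 OR (1 IMPLIES 1))) -> 1
  row 29 [11101]: (((1 XOR NOT 0) XOR (1 IMPLIES 0)) IMPLIES (NOT 1 OR (1 IMPLIES 1))) -> 1
  row 30 [11110]: (((1 XOR NOT 1) XOR (0 IMPLIES 1)) IMPLIES (NOT 1 OR (1 IMPLIES 1))) -> 1
  row 31 [11111]: (((1 XOR NOT 1) XOR (1 IMPLIES 1)) IMPLIES (NOT 1 OR (1 IMPLIES 1))) -> 1
Full result column, 4 rows per line (a,b,c fixed per line; d,e runs 00..11 left to right):
  rows 0-3 [a,b,c=000]: 1111  = hex F
  rows 4-7 [a,b,c=001]: 0111  = hex 7
  rows 8-11 [a,b,c=010]: 1111  = hex F
  rows 12-15 [a,b,c=011]: 1111  = hex F
  rows 16-19 [a,b,c=100]: 1111  = hex F
  rows 20-23 [a,b,c=101]: 0111  = hex 7
  rows 24-27 [a,b,c=110]: 1111  = hex F
  rows 28-31 [a,b,c=111]: 1111  = hex F
Output column (row 0 .. row 31) = 11110111111111111111011111111111
Output column grouped in 4s = 1111 0111 1111 1111 1111 0111 1111 1111 = 0xF7FFF7FF
Convert to decimal digit by digit (value = value*16 + digit):
  F -> 15
  15*16 + 7 = 247
  247*16 + 15 (F) = 3967
  3967*16 + 15 (F) = 63487
  63487*16 + 15 (F) = 1015807
  1015807*16 + 7 = 16252919
  16252919*16 + 15 (F) = 260046719
  260046719*16 + 15 (F) = 4160747519
Decimal = 4160747519

4160747519


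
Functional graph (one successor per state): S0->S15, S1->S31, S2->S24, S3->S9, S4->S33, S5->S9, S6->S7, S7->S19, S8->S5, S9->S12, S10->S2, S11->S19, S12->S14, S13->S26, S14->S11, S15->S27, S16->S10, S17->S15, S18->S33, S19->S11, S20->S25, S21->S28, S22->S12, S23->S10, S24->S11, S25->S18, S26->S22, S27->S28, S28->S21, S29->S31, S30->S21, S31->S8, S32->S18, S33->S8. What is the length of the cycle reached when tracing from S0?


Trace from S0 until a state repeats:
  S0 -> S15 -> S27 -> S28 -> S21 -> S28
S28 first seen at step 3, revisited at step 5.
Cycle length = 5 - 3 = 2

2


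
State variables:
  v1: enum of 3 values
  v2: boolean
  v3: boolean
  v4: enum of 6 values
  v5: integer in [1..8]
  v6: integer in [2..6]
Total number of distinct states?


State space = product of domain sizes of all variables.
Domain sizes:
  v1 (enum of 3 values): 3
  v2 (boolean): 2
  v3 (boolean): 2
  v4 (enum of 6 values): 6
  v5 (integer in [1..8]): 8
  v6 (integer in [2..6]): 5
Product = 3 * 2 * 2 * 6 * 8 * 5 = 2880

2880


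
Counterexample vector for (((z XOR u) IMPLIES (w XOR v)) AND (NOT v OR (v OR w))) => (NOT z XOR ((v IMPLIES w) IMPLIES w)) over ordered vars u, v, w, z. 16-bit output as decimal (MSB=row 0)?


F1 = (((z XOR u) IMPLIES (w XOR v)) AND (NOT v OR (v OR w)))
F2 = (NOT z XOR ((v IMPLIES w) IMPLIES w))
Counterexample to F1=>F2 is where F1=1 and F2=0.
Evaluate each row (bits = u,v,w,z, MSB first):
  row 0 [0000]: F1=1 F2=1 -> F1&~F2 -> 0
  row 1 [0001]: F1=0 F2=0 -> F1&~F2 -> 0
  row 2 [0010]: F1=1 F2=0 -> F1&~F2 -> 1
  row 3 [0011]: F1=1 F2=1 -> F1&~F2 -> 0
  row 4 [0100]: F1=1 F2=0 -> F1&~F2 -> 1
  row 5 [0101]: F1=1 F2=1 -> F1&~F2 -> 0
  row 6 [0110]: F1=1 F2=0 -> F1&~F2 -> 1
  row 7 [0111]: F1=0 F2=1 -> F1&~F2 -> 0
  row 8 [1000]: F1=0 F2=1 -> F1&~F2 -> 0
  row 9 [1001]: F1=1 F2=0 -> F1&~F2 -> 1
  row 10 [1010]: F1=1 F2=0 -> F1&~F2 -> 1
  row 11 [1011]: F1=1 F2=1 -> F1&~F2 -> 0
  row 12 [1100]: F1=1 F2=0 -> F1&~F2 -> 1
  row 13 [1101]: F1=1 F2=1 -> F1&~F2 -> 0
  row 14 [1110]: F1=0 F2=0 -> F1&~F2 -> 0
  row 15 [1111]: F1=1 F2=1 -> F1&~F2 -> 0
Full result column, 4 rows per line (u,v fixed per line; w,z runs 00..11 left to right):
  rows 0-3 [u,v=00]: 0010  = hex 2
  rows 4-7 [u,v=01]: 1010  = hex A
  rows 8-11 [u,v=10]: 0110  = hex 6
  rows 12-15 [u,v=11]: 1000  = hex 8
Counterexample vector (row 0 .. row 15) = 0010101001101000
Output column grouped in 4s = 0010 1010 0110 1000 = 0x2A68
Convert to decimal digit by digit (value = value*16 + digit):
  2 -> 2
  2*16 + 10 (A) = 42
  42*16 + 6 = 678
  678*16 + 8 = 10856
Decimal = 10856

10856


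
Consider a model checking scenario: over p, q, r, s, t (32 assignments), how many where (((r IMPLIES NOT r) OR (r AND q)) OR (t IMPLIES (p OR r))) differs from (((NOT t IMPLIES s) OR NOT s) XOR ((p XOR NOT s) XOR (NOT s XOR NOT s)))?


F1 = (((r IMPLIES NOT r) OR (r AND q)) OR (t IMPLIES (p OR r)))
F2 = (((NOT t IMPLIES s) OR NOT s) XOR ((p XOR NOT s) XOR (NOT s XOR NOT s)))
Evaluate both on each of 32 rows (bits = p,q,r,s,t):
  row 0 [00000]: F1=1 F2=0 (differ) -> 1
  row 1 [00001]: F1=1 F2=0 (differ) -> 1
  row 2 [00010]: F1=1 F2=1 -> 0
  row 3 [00011]: F1=1 F2=1 -> 0
  row 4 [00100]: F1=1 F2=0 (differ) -> 1
  row 5 [00101]: F1=1 F2=0 (differ) -> 1
  row 6 [00110]: F1=1 F2=1 -> 0
  row 7 [00111]: F1=1 F2=1 -> 0
  row 8 [01000]: F1=1 F2=0 (differ) -> 1
  row 9 [01001]: F1=1 F2=0 (differ) -> 1
  row 10 [01010]: F1=1 F2=1 -> 0
  row 11 [01011]: F1=1 F2=1 -> 0
  row 12 [01100]: F1=1 F2=0 (differ) -> 1
  row 13 [01101]: F1=1 F2=0 (differ) -> 1
  row 14 [01110]: F1=1 F2=1 -> 0
  row 15 [01111]: F1=1 F2=1 -> 0
  row 16 [10000]: F1=1 F2=1 -> 0
  row 17 [10001]: F1=1 F2=1 -> 0
  row 18 [10010]: F1=1 F2=0 (differ) -> 1
  row 19 [10011]: F1=1 F2=0 (differ) -> 1
  row 20 [10100]: F1=1 F2=1 -> 0
  row 21 [10101]: F1=1 F2=1 -> 0
  row 22 [10110]: F1=1 F2=0 (differ) -> 1
  row 23 [10111]: F1=1 F2=0 (differ) -> 1
  row 24 [11000]: F1=1 F2=1 -> 0
  row 25 [11001]: F1=1 F2=1 -> 0
  row 26 [11010]: F1=1 F2=0 (differ) -> 1
  row 27 [11011]: F1=1 F2=0 (differ) -> 1
  row 28 [11100]: F1=1 F2=1 -> 0
  row 29 [11101]: F1=1 F2=1 -> 0
  row 30 [11110]: F1=1 F2=0 (differ) -> 1
  row 31 [11111]: F1=1 F2=0 (differ) -> 1
Full result column, 8 rows per line (p,q fixed per line; r,s,t runs 000..111 left to right):
  rows 0-7 [p,q=00]: 11001100  (ones: 4)
  rows 8-15 [p,q=01]: 11001100  (ones: 4)
  rows 16-23 [p,q=10]: 00110011  (ones: 4)
  rows 24-31 [p,q=11]: 00110011  (ones: 4)
Disagreements = 4+4+4+4 = 16

16


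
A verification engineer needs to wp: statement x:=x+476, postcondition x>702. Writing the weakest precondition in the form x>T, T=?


Formula: wp(x:=E, P) = P[E/x] (substitute E for x in postcondition)
Step 1: Postcondition: x>702
Step 2: Substitute x+476 for x: x+476>702
Step 3: Solve for x: x > 702-476 = 226

226


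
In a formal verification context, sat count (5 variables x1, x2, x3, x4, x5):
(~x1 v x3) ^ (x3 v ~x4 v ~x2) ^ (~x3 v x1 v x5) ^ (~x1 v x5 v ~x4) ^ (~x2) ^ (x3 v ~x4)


CNF with 6 clauses over 5 vars (32 assignments).
An assignment satisfies CNF iff every clause has >=1 true literal.
Check each row (bits = x1,x2,x3,x4,x5; clause T/F shown):
  row 0 [00000]: clauses=TTTTTT -> 1
  row 1 [00001]: clauses=TTTTTT -> 1
  row 2 [00010]: clauses=TTTTTF -> 0
  row 3 [00011]: clauses=TTTTTF -> 0
  row 4 [00100]: clauses=TTFTTT -> 0
  row 5 [00101]: clauses=TTTTTT -> 1
  row 6 [00110]: clauses=TTFTTT -> 0
  row 7 [00111]: clauses=TTTTTT -> 1
  row 8 [01000]: clauses=TTTTFT -> 0
  row 9 [01001]: clauses=TTTTFT -> 0
  row 10 [01010]: clauses=TFTTFF -> 0
  row 11 [01011]: clauses=TFTTFF -> 0
  row 12 [01100]: clauses=TTFTFT -> 0
  row 13 [01101]: clauses=TTTTFT -> 0
  row 14 [01110]: clauses=TTFTFT -> 0
  row 15 [01111]: clauses=TTTTFT -> 0
  row 16 [10000]: clauses=FTTTTT -> 0
  row 17 [10001]: clauses=FTTTTT -> 0
  row 18 [10010]: clauses=FTTFTF -> 0
  row 19 [10011]: clauses=FTTTTF -> 0
  row 20 [10100]: clauses=TTTTTT -> 1
  row 21 [10101]: clauses=TTTTTT -> 1
  row 22 [10110]: clauses=TTTFTT -> 0
  row 23 [10111]: clauses=TTTTTT -> 1
  row 24 [11000]: clauses=FTTTFT -> 0
  row 25 [11001]: clauses=FTTTFT -> 0
  row 26 [11010]: clauses=FFTFFF -> 0
  row 27 [11011]: clauses=FFTTFF -> 0
  row 28 [11100]: clauses=TTTTFT -> 0
  row 29 [11101]: clauses=TTTTFT -> 0
  row 30 [11110]: clauses=TTTFFT -> 0
  row 31 [11111]: clauses=TTTTFT -> 0
Full result column, 8 rows per line (x1,x2 fixed per line; x3,x4,x5 runs 000..111 left to right):
  rows 0-7 [x1,x2=00]: 11000101  (ones: 4)
  rows 8-15 [x1,x2=01]: 00000000  (ones: 0)
  rows 16-23 [x1,x2=10]: 00001101  (ones: 3)
  rows 24-31 [x1,x2=11]: 00000000  (ones: 0)
Satisfying assignments = 4+0+3+0 = 7

7


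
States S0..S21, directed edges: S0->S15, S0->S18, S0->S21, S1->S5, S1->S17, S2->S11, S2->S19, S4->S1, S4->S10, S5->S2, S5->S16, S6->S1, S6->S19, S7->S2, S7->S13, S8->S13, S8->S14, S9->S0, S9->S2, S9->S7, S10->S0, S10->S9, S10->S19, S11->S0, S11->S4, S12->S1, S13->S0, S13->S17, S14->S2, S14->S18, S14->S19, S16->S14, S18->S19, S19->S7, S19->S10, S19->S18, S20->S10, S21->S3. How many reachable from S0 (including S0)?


BFS from S0:
  layer 0: {S0}
  layer 1: {S15, S18, S21}
  layer 2: {S3, S19}
  layer 3: {S7, S10}
  layer 4: {S2, S9, S13}
  layer 5: {S11, S17}
  layer 6: {S4}
  layer 7: {S1}
  layer 8: {S5}
  layer 9: {S16}
  layer 10: {S14}
Reachable set: {S0, S1, S2, S3, S4, S5, S7, S9, S10, S11, S13, S14, S15, S16, S17, S18, S19, S21}
Count = 18

18


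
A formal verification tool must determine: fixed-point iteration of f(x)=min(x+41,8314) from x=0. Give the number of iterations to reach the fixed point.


Step 1: x=0, cap=8314, increment=41
Step 2: x grows by 41 each step until capped at 8314; fixed point is x=8314
Step 3: iterations = ceil(8314/41) = 203

203


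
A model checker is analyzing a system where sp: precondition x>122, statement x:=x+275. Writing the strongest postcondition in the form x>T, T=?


Formula: sp(P, x:=E) = exists old_x. (x = E[old_x/x]) AND P[old_x/x] (old_x is the value of x before the assignment; eliminate old_x by solving x = E[old_x/x] for old_x)
Step 1: Precondition P: x>122, i.e. old_x > 122
Step 2: Assignment gives x = old_x + 275, so old_x = x - 275
Step 3: Substitute into P: x - 275 > 122
Step 4: Simplify: x > 122+275 = 397

397


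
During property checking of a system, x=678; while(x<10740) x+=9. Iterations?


Step 1: x goes from 678 toward 10740 by 9; the body runs while x<10740, so iterations = ceil((bound-start)/step)
Step 2: Distance=10062
Step 3: ceil(10062/9)=1118

1118


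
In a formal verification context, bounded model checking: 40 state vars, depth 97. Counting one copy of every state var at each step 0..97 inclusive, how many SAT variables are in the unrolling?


BMC unrolls to depth k, creating one copy of each state var for steps 0..k.
Step count = 97 + 1 = 98 (steps 0 through 97)
Vars per step = 40
Total = 40 * 98 = 3920

3920


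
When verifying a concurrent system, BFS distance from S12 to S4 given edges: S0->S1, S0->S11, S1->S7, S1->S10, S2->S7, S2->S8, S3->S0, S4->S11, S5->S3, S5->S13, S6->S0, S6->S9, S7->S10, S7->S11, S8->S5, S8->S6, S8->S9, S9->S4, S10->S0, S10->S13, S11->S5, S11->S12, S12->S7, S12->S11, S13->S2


BFS layer-by-layer from S12:
  dist 0: {S12}
  dist 1: {S7, S11}
  dist 2: {S5, S10}
  dist 3: {S0, S3, S13}
  dist 4: {S1, S2}
  dist 5: {S8}
  dist 6: {S6, S9}
  dist 7: {S4}
  -> S4 reached at distance 7
Shortest path length = 7

7


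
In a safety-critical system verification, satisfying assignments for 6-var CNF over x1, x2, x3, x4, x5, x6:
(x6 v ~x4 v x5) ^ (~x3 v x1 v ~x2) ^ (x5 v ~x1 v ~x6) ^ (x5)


CNF with 4 clauses over 6 vars (64 assignments).
An assignment satisfies CNF iff every clause has >=1 true literal.
Check each row (bits = x1,x2,x3,x4,x5,x6; clause T/F shown):
  row 0 [000000]: clauses=TTTF -> 0
  row 1 [000001]: clauses=TTTF -> 0
  row 2 [000010]: clauses=TTTT -> 1
  row 3 [000011]: clauses=TTTT -> 1
  row 4 [000100]: clauses=FTTF -> 0
  (every remaining row is evaluated the same way; all 64 results are listed next)
Full result column, 8 rows per line (x1,x2,x3 fixed per line; x4,x5,x6 runs 000..111 left to right):
  rows 0-7 [x1,x2,x3=000]: 00110011  (ones: 4)
  rows 8-15 [x1,x2,x3=001]: 00110011  (ones: 4)
  rows 16-23 [x1,x2,x3=010]: 00110011  (ones: 4)
  rows 24-31 [x1,x2,x3=011]: 00000000  (ones: 0)
  rows 32-39 [x1,x2,x3=100]: 00110011  (ones: 4)
  rows 40-47 [x1,x2,x3=101]: 00110011  (ones: 4)
  rows 48-55 [x1,x2,x3=110]: 00110011  (ones: 4)
  rows 56-63 [x1,x2,x3=111]: 00110011  (ones: 4)
Satisfying assignments = 4+4+4+0+4+4+4+4 = 28

28


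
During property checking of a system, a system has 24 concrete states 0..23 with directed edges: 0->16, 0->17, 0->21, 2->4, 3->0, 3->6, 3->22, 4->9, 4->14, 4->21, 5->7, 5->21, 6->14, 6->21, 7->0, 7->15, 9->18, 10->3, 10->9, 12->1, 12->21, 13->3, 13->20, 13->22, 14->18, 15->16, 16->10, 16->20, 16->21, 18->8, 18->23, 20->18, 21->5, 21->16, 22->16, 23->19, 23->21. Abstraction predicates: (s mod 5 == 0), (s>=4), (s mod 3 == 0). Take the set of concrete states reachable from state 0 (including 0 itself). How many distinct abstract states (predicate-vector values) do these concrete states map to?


BFS from 0:
Concrete reachable: {0, 3, 5, 6, 7, 8, 9, 10, 14, 15, 16, 17, 18, 19, 20, 21, 22, 23}
Abstract via predicates (s mod 5 == 0), (s>=4), (s mod 3 == 0):
  (0,0,1) <- {3}
  (0,1,0) <- {7, 8, 14, 16, 17, 19, 22, 23}
  (0,1,1) <- {6, 9, 18, 21}
  (1,0,1) <- {0}
  (1,1,0) <- {5, 10, 20}
  (1,1,1) <- {15}
Distinct abstract states = 6

6


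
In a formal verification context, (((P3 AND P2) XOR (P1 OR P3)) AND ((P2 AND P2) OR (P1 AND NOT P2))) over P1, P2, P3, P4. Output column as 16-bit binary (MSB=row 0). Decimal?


Formula: (((P3 AND P2) XOR (P1 OR P3)) AND ((P2 AND P2) OR (P1 AND NOT P2))) over P1, P2, P3, P4 (16 rows)
Evaluate each row (bits = P1,P2,P3,P4, MSB first):
  row 0 [0000]: (((0 AND 0) XOR (0 OR 0)) AND ((0 AND 0) OR (0 AND NOT 0))) -> 0
  row 1 [0001]: (((0 AND 0) XOR (0 OR 0)) AND ((0 AND 0) OR (0 AND NOT 0))) -> 0
  row 2 [0010]: (((1 AND 0) XOR (0 OR 1)) AND ((0 AND 0) OR (0 AND NOT 0))) -> 0
  row 3 [0011]: (((1 AND 0) XOR (0 OR 1)) AND ((0 AND 0) OR (0 AND NOT 0))) -> 0
  row 4 [0100]: (((0 AND 1) XOR (0 OR 0)) AND ((1 AND 1) OR (0 AND NOT 1))) -> 0
  row 5 [0101]: (((0 AND 1) XOR (0 OR 0)) AND ((1 AND 1) OR (0 AND NOT 1))) -> 0
  row 6 [0110]: (((1 AND 1) XOR (0 OR 1)) AND ((1 AND 1) OR (0 AND NOT 1))) -> 0
  row 7 [0111]: (((1 AND 1) XOR (0 OR 1)) AND ((1 AND 1) OR (0 AND NOT 1))) -> 0
  row 8 [1000]: (((0 AND 0) XOR (1 OR 0)) AND ((0 AND 0) OR (1 AND NOT 0))) -> 1
  row 9 [1001]: (((0 AND 0) XOR (1 OR 0)) AND ((0 AND 0) OR (1 AND NOT 0))) -> 1
  row 10 [1010]: (((1 AND 0) XOR (1 OR 1)) AND ((0 AND 0) OR (1 AND NOT 0))) -> 1
  row 11 [1011]: (((1 AND 0) XOR (1 OR 1)) AND ((0 AND 0) OR (1 AND NOT 0))) -> 1
  row 12 [1100]: (((0 AND 1) XOR (1 OR 0)) AND ((1 AND 1) OR (1 AND NOT 1))) -> 1
  row 13 [1101]: (((0 AND 1) XOR (1 OR 0)) AND ((1 AND 1) OR (1 AND NOT 1))) -> 1
  row 14 [1110]: (((1 AND 1) XOR (1 OR 1)) AND ((1 AND 1) OR (1 AND NOT 1))) -> 0
  row 15 [1111]: (((1 AND 1) XOR (1 OR 1)) AND ((1 AND 1) OR (1 AND NOT 1))) -> 0
Full result column, 4 rows per line (P1,P2 fixed per line; P3,P4 runs 00..11 left to right):
  rows 0-3 [P1,P2=00]: 0000  = hex 0
  rows 4-7 [P1,P2=01]: 0000  = hex 0
  rows 8-11 [P1,P2=10]: 1111  = hex F
  rows 12-15 [P1,P2=11]: 1100  = hex C
Output column (row 0 .. row 15) = 0000000011111100
Output column grouped in 4s = 0000 0000 1111 1100 = 0x00FC
Convert to decimal digit by digit (value = value*16 + digit):
  0 -> 0
  0*16 + 0 = 0
  0*16 + 15 (F) = 15
  15*16 + 12 (C) = 252
Decimal = 252

252
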